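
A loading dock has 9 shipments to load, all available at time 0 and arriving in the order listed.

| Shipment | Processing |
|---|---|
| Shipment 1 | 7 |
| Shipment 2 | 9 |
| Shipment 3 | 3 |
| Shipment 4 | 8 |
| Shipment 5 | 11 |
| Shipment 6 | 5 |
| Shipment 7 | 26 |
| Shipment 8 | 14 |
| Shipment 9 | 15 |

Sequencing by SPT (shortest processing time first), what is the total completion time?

SPT (increasing processing time): Shipment 3 Shipment 6 Shipment 1 Shipment 4 Shipment 2 Shipment 5 Shipment 8 Shipment 9 Shipment 7.
Shipment 3: 0→3
Shipment 6: 3→8
Shipment 1: 8→15
Shipment 4: 15→23
Shipment 2: 23→32
Shipment 5: 32→43
Shipment 8: 43→57
Shipment 9: 57→72
Shipment 7: 72→98
Sum = 3+8+15+23+32+43+57+72+98 = 351.

351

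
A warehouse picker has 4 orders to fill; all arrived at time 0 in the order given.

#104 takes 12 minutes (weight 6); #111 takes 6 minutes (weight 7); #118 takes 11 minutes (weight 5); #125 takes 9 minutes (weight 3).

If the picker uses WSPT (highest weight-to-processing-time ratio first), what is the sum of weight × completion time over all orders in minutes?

409

WSPT (decreasing weight/processing-time ratio): #111 #104 #118 #125.
#111: finishes 6, weight 7, w·C = 42
#104: finishes 18, weight 6, w·C = 108
#118: finishes 29, weight 5, w·C = 145
#125: finishes 38, weight 3, w·C = 114
Sum = 42+108+145+114 = 409.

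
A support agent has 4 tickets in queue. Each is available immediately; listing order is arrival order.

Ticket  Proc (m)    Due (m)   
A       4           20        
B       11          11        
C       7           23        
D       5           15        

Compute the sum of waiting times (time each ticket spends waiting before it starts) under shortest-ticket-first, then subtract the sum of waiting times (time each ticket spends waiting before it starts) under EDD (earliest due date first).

SPT (increasing processing time): A D C B.
A: waits 0, runs 0→4
D: waits 4, runs 4→9
C: waits 9, runs 9→16
B: waits 16, runs 16→27
Sum = 0+4+9+16 = 29.
EDD (increasing due date): B D A C.
B: waits 0, runs 0→11
D: waits 11, runs 11→16
A: waits 16, runs 16→20
C: waits 20, runs 20→27
Sum = 0+11+16+20 = 47.
Difference = 29 − 47 = -18.

-18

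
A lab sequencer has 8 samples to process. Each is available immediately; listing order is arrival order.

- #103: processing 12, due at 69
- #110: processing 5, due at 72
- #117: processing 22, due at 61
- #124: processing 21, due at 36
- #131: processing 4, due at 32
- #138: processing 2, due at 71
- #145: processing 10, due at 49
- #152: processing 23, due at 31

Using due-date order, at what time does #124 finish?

EDD (increasing due date): #152 #131 #124 #145 #117 #103 #138 #110.
#152: 0→23
#131: 23→27
#124: 27→48

48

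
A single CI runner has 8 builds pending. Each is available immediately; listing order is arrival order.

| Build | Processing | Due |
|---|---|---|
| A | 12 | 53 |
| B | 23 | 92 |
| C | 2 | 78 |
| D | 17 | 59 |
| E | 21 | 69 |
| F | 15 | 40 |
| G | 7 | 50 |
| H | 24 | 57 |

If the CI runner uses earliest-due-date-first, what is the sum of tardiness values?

93

EDD (increasing due date): F G A H D E C B.
F: 0→15, due 40, tardiness 0
G: 15→22, due 50, tardiness 0
A: 22→34, due 53, tardiness 0
H: 34→58, due 57, tardiness 1
D: 58→75, due 59, tardiness 16
E: 75→96, due 69, tardiness 27
C: 96→98, due 78, tardiness 20
B: 98→121, due 92, tardiness 29
Sum = 0+0+0+1+16+27+20+29 = 93.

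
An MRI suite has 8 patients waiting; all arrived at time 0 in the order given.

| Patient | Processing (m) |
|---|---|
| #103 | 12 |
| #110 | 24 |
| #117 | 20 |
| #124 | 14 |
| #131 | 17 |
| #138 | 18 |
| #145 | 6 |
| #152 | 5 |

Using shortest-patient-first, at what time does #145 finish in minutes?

11

SPT (increasing processing time): #152 #145 #103 #124 #131 #138 #117 #110.
#152: 0→5
#145: 5→11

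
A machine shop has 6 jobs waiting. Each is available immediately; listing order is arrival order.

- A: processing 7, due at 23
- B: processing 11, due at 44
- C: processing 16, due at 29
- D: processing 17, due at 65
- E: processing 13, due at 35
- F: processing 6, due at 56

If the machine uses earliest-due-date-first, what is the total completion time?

EDD (increasing due date): A C E B F D.
A: 0→7
C: 7→23
E: 23→36
B: 36→47
F: 47→53
D: 53→70
Sum = 7+23+36+47+53+70 = 236.

236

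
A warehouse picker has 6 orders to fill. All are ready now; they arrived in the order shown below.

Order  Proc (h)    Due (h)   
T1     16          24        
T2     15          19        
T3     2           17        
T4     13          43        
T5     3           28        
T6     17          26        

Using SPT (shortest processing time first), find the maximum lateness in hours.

SPT (increasing processing time): T3 T5 T4 T2 T1 T6.
T3: 0→2, due 17, lateness -15
T5: 2→5, due 28, lateness -23
T4: 5→18, due 43, lateness -25
T2: 18→33, due 19, lateness 14
T1: 33→49, due 24, lateness 25
T6: 49→66, due 26, lateness 40
Maximum = 40.

40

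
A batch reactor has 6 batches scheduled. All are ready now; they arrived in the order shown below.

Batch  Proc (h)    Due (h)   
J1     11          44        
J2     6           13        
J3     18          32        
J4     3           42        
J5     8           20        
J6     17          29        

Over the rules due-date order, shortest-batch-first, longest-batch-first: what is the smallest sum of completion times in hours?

165

EDD (increasing due date): J2 J5 J6 J3 J4 J1.
J2: 0→6
J5: 6→14
J6: 14→31
J3: 31→49
J4: 49→52
J1: 52→63
Sum = 6+14+31+49+52+63 = 215.
SPT (increasing processing time): J4 J2 J5 J1 J6 J3.
J4: 0→3
J2: 3→9
J5: 9→17
J1: 17→28
J6: 28→45
J3: 45→63
Sum = 3+9+17+28+45+63 = 165.
LPT (decreasing processing time): J3 J6 J1 J5 J2 J4.
J3: 0→18
J6: 18→35
J1: 35→46
J5: 46→54
J2: 54→60
J4: 60→63
Sum = 18+35+46+54+60+63 = 276.
EDD 215, SPT 165, LPT 276 → minimum 165.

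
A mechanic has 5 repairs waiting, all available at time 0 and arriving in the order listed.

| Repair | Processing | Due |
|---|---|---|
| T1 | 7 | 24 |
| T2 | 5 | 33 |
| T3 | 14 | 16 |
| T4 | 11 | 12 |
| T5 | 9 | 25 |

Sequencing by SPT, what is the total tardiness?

SPT (increasing processing time): T2 T1 T5 T4 T3.
T2: 0→5, due 33, tardiness 0
T1: 5→12, due 24, tardiness 0
T5: 12→21, due 25, tardiness 0
T4: 21→32, due 12, tardiness 20
T3: 32→46, due 16, tardiness 30
Sum = 0+0+0+20+30 = 50.

50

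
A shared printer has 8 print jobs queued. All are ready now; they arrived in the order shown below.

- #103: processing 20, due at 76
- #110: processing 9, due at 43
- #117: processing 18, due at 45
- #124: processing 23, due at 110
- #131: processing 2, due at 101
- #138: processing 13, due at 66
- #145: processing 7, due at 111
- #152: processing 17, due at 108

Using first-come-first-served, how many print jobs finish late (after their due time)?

3

FIFO (arrival order): #103 #110 #117 #124 #131 #138 #145 #152.
#103: 0→20, due 76, tardiness 0
#110: 20→29, due 43, tardiness 0
#117: 29→47, due 45, tardiness 2
#124: 47→70, due 110, tardiness 0
#131: 70→72, due 101, tardiness 0
#138: 72→85, due 66, tardiness 19
#145: 85→92, due 111, tardiness 0
#152: 92→109, due 108, tardiness 1
Late print jobs: 3.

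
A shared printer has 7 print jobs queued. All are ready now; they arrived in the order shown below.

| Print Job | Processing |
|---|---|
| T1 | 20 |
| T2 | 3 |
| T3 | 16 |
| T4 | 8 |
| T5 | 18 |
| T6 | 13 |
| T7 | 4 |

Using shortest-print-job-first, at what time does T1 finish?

SPT (increasing processing time): T2 T7 T4 T6 T3 T5 T1.
T2: 0→3
T7: 3→7
T4: 7→15
T6: 15→28
T3: 28→44
T5: 44→62
T1: 62→82

82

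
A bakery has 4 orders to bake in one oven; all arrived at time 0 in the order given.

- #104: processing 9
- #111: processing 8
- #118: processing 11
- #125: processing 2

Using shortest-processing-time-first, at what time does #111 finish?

10

SPT (increasing processing time): #125 #111 #104 #118.
#125: 0→2
#111: 2→10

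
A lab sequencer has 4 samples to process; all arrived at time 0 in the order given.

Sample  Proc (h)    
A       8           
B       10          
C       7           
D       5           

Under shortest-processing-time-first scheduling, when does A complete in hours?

20

SPT (increasing processing time): D C A B.
D: 0→5
C: 5→12
A: 12→20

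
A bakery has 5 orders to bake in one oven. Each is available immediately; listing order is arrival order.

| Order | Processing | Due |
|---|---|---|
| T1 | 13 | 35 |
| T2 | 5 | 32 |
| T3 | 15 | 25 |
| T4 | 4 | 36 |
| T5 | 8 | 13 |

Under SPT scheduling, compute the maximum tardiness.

20

SPT (increasing processing time): T4 T2 T5 T1 T3.
T4: 0→4, due 36, tardiness 0
T2: 4→9, due 32, tardiness 0
T5: 9→17, due 13, tardiness 4
T1: 17→30, due 35, tardiness 0
T3: 30→45, due 25, tardiness 20
Maximum = 20.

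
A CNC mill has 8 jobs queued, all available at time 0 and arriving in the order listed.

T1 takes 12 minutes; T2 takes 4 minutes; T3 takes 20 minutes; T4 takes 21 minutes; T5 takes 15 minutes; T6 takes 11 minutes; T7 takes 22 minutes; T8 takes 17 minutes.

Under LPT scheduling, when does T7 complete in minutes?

22

LPT (decreasing processing time): T7 T4 T3 T8 T5 T1 T6 T2.
T7: 0→22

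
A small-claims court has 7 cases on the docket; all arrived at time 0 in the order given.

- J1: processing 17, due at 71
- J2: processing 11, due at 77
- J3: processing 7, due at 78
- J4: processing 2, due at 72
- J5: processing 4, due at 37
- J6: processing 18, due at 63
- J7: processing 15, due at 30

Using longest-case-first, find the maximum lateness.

35

LPT (decreasing processing time): J6 J1 J7 J2 J3 J5 J4.
J6: 0→18, due 63, lateness -45
J1: 18→35, due 71, lateness -36
J7: 35→50, due 30, lateness 20
J2: 50→61, due 77, lateness -16
J3: 61→68, due 78, lateness -10
J5: 68→72, due 37, lateness 35
J4: 72→74, due 72, lateness 2
Maximum = 35.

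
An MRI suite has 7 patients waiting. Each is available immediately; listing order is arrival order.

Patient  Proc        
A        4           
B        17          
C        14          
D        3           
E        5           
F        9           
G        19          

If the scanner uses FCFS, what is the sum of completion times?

264

FIFO (arrival order): A B C D E F G.
A: 0→4
B: 4→21
C: 21→35
D: 35→38
E: 38→43
F: 43→52
G: 52→71
Sum = 4+21+35+38+43+52+71 = 264.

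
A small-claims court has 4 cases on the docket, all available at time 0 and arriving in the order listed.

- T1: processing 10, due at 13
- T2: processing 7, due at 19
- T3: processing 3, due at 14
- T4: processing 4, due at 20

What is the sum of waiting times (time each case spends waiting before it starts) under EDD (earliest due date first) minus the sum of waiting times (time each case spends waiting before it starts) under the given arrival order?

EDD (increasing due date): T1 T3 T2 T4.
T1: waits 0, runs 0→10
T3: waits 10, runs 10→13
T2: waits 13, runs 13→20
T4: waits 20, runs 20→24
Sum = 0+10+13+20 = 43.
FIFO (arrival order): T1 T2 T3 T4.
T1: waits 0, runs 0→10
T2: waits 10, runs 10→17
T3: waits 17, runs 17→20
T4: waits 20, runs 20→24
Sum = 0+10+17+20 = 47.
Difference = 43 − 47 = -4.

-4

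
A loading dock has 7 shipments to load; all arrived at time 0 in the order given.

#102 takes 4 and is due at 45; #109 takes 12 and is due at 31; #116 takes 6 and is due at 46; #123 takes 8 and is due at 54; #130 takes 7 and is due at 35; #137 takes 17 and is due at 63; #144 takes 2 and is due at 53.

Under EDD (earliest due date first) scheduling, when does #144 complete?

EDD (increasing due date): #109 #130 #102 #116 #144 #123 #137.
#109: 0→12
#130: 12→19
#102: 19→23
#116: 23→29
#144: 29→31

31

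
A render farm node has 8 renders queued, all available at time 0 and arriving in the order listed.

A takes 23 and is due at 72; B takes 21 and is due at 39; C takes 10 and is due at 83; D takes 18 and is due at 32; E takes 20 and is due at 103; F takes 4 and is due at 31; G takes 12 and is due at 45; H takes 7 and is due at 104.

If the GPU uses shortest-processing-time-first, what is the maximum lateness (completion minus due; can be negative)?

SPT (increasing processing time): F H C G D E B A.
F: 0→4, due 31, lateness -27
H: 4→11, due 104, lateness -93
C: 11→21, due 83, lateness -62
G: 21→33, due 45, lateness -12
D: 33→51, due 32, lateness 19
E: 51→71, due 103, lateness -32
B: 71→92, due 39, lateness 53
A: 92→115, due 72, lateness 43
Maximum = 53.

53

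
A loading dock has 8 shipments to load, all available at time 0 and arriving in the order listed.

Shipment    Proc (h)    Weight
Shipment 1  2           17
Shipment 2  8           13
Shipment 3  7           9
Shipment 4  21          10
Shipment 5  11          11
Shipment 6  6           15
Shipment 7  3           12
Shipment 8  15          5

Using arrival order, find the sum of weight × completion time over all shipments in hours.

3122

FIFO (arrival order): Shipment 1 Shipment 2 Shipment 3 Shipment 4 Shipment 5 Shipment 6 Shipment 7 Shipment 8.
Shipment 1: finishes 2, weight 17, w·C = 34
Shipment 2: finishes 10, weight 13, w·C = 130
Shipment 3: finishes 17, weight 9, w·C = 153
Shipment 4: finishes 38, weight 10, w·C = 380
Shipment 5: finishes 49, weight 11, w·C = 539
Shipment 6: finishes 55, weight 15, w·C = 825
Shipment 7: finishes 58, weight 12, w·C = 696
Shipment 8: finishes 73, weight 5, w·C = 365
Sum = 34+130+153+380+539+825+696+365 = 3122.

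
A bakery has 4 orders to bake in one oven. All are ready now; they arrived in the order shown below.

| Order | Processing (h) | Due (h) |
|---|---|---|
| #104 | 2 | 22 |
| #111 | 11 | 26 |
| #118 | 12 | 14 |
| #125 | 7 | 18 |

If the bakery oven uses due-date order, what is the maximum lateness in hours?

6

EDD (increasing due date): #118 #125 #104 #111.
#118: 0→12, due 14, lateness -2
#125: 12→19, due 18, lateness 1
#104: 19→21, due 22, lateness -1
#111: 21→32, due 26, lateness 6
Maximum = 6.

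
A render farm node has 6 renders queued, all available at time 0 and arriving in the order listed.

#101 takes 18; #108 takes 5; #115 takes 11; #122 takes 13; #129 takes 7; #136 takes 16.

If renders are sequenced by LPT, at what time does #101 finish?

LPT (decreasing processing time): #101 #136 #122 #115 #129 #108.
#101: 0→18

18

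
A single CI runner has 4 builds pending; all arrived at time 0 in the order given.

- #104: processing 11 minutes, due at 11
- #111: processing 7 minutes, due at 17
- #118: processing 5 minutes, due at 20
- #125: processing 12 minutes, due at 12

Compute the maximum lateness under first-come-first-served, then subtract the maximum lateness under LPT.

FIFO (arrival order): #104 #111 #118 #125.
#104: 0→11, due 11, lateness 0
#111: 11→18, due 17, lateness 1
#118: 18→23, due 20, lateness 3
#125: 23→35, due 12, lateness 23
Maximum = 23.
LPT (decreasing processing time): #125 #104 #111 #118.
#125: 0→12, due 12, lateness 0
#104: 12→23, due 11, lateness 12
#111: 23→30, due 17, lateness 13
#118: 30→35, due 20, lateness 15
Maximum = 15.
Difference = 23 − 15 = 8.

8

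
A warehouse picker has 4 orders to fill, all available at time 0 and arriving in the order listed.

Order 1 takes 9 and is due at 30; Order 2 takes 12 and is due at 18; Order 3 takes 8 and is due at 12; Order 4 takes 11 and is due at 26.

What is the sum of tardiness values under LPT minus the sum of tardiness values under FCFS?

-4

LPT (decreasing processing time): Order 2 Order 4 Order 1 Order 3.
Order 2: 0→12, due 18, tardiness 0
Order 4: 12→23, due 26, tardiness 0
Order 1: 23→32, due 30, tardiness 2
Order 3: 32→40, due 12, tardiness 28
Sum = 0+0+2+28 = 30.
FIFO (arrival order): Order 1 Order 2 Order 3 Order 4.
Order 1: 0→9, due 30, tardiness 0
Order 2: 9→21, due 18, tardiness 3
Order 3: 21→29, due 12, tardiness 17
Order 4: 29→40, due 26, tardiness 14
Sum = 0+3+17+14 = 34.
Difference = 30 − 34 = -4.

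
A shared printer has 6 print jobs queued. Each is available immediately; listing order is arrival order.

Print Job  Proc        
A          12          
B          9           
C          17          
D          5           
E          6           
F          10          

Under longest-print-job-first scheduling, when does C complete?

17

LPT (decreasing processing time): C A F B E D.
C: 0→17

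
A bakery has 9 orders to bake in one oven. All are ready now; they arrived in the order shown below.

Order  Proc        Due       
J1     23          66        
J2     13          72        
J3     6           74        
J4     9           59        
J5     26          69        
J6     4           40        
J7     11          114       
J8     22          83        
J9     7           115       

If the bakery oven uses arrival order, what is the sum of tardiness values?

FIFO (arrival order): J1 J2 J3 J4 J5 J6 J7 J8 J9.
J1: 0→23, due 66, tardiness 0
J2: 23→36, due 72, tardiness 0
J3: 36→42, due 74, tardiness 0
J4: 42→51, due 59, tardiness 0
J5: 51→77, due 69, tardiness 8
J6: 77→81, due 40, tardiness 41
J7: 81→92, due 114, tardiness 0
J8: 92→114, due 83, tardiness 31
J9: 114→121, due 115, tardiness 6
Sum = 0+0+0+0+8+41+0+31+6 = 86.

86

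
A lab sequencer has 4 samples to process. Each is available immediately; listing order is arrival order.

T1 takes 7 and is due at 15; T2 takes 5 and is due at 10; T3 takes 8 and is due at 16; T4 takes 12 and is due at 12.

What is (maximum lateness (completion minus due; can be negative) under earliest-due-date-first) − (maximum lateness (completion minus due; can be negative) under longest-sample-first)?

EDD (increasing due date): T2 T4 T1 T3.
T2: 0→5, due 10, lateness -5
T4: 5→17, due 12, lateness 5
T1: 17→24, due 15, lateness 9
T3: 24→32, due 16, lateness 16
Maximum = 16.
LPT (decreasing processing time): T4 T3 T1 T2.
T4: 0→12, due 12, lateness 0
T3: 12→20, due 16, lateness 4
T1: 20→27, due 15, lateness 12
T2: 27→32, due 10, lateness 22
Maximum = 22.
Difference = 16 − 22 = -6.

-6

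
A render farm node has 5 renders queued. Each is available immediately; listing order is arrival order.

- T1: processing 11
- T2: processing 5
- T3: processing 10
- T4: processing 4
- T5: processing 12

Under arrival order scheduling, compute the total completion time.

125

FIFO (arrival order): T1 T2 T3 T4 T5.
T1: 0→11
T2: 11→16
T3: 16→26
T4: 26→30
T5: 30→42
Sum = 11+16+26+30+42 = 125.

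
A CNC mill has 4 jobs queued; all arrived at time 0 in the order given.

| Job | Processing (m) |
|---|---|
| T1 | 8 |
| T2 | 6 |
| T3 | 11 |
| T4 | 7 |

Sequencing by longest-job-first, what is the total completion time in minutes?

LPT (decreasing processing time): T3 T1 T4 T2.
T3: 0→11
T1: 11→19
T4: 19→26
T2: 26→32
Sum = 11+19+26+32 = 88.

88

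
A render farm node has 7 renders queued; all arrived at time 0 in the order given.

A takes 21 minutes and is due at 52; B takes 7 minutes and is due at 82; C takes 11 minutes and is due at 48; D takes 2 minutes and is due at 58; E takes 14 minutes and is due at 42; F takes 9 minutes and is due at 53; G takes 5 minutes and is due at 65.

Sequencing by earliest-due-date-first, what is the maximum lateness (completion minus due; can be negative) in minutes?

EDD (increasing due date): E C A F D G B.
E: 0→14, due 42, lateness -28
C: 14→25, due 48, lateness -23
A: 25→46, due 52, lateness -6
F: 46→55, due 53, lateness 2
D: 55→57, due 58, lateness -1
G: 57→62, due 65, lateness -3
B: 62→69, due 82, lateness -13
Maximum = 2.

2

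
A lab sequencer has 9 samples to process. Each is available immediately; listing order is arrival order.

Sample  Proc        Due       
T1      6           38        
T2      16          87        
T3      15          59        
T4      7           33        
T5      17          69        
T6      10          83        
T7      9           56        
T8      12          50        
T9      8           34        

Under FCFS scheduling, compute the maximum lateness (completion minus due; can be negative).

66

FIFO (arrival order): T1 T2 T3 T4 T5 T6 T7 T8 T9.
T1: 0→6, due 38, lateness -32
T2: 6→22, due 87, lateness -65
T3: 22→37, due 59, lateness -22
T4: 37→44, due 33, lateness 11
T5: 44→61, due 69, lateness -8
T6: 61→71, due 83, lateness -12
T7: 71→80, due 56, lateness 24
T8: 80→92, due 50, lateness 42
T9: 92→100, due 34, lateness 66
Maximum = 66.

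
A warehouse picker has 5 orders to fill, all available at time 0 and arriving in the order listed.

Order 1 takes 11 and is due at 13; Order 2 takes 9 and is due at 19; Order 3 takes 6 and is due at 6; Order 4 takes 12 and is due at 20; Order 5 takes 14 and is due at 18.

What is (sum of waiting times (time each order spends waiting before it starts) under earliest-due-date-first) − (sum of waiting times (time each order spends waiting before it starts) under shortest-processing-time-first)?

EDD (increasing due date): Order 3 Order 1 Order 5 Order 2 Order 4.
Order 3: waits 0, runs 0→6
Order 1: waits 6, runs 6→17
Order 5: waits 17, runs 17→31
Order 2: waits 31, runs 31→40
Order 4: waits 40, runs 40→52
Sum = 0+6+17+31+40 = 94.
SPT (increasing processing time): Order 3 Order 2 Order 1 Order 4 Order 5.
Order 3: waits 0, runs 0→6
Order 2: waits 6, runs 6→15
Order 1: waits 15, runs 15→26
Order 4: waits 26, runs 26→38
Order 5: waits 38, runs 38→52
Sum = 0+6+15+26+38 = 85.
Difference = 94 − 85 = 9.

9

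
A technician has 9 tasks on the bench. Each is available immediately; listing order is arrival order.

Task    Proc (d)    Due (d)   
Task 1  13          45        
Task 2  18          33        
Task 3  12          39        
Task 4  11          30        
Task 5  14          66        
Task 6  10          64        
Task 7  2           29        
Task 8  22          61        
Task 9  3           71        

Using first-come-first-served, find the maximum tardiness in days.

51

FIFO (arrival order): Task 1 Task 2 Task 3 Task 4 Task 5 Task 6 Task 7 Task 8 Task 9.
Task 1: 0→13, due 45, tardiness 0
Task 2: 13→31, due 33, tardiness 0
Task 3: 31→43, due 39, tardiness 4
Task 4: 43→54, due 30, tardiness 24
Task 5: 54→68, due 66, tardiness 2
Task 6: 68→78, due 64, tardiness 14
Task 7: 78→80, due 29, tardiness 51
Task 8: 80→102, due 61, tardiness 41
Task 9: 102→105, due 71, tardiness 34
Maximum = 51.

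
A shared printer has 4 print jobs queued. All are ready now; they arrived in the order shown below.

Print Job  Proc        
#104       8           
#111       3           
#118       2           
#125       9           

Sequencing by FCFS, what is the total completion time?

FIFO (arrival order): #104 #111 #118 #125.
#104: 0→8
#111: 8→11
#118: 11→13
#125: 13→22
Sum = 8+11+13+22 = 54.

54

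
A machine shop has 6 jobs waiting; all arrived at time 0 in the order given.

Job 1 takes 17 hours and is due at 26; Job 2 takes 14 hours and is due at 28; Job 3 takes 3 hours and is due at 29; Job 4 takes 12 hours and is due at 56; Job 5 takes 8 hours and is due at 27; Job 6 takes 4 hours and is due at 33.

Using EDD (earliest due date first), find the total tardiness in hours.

EDD (increasing due date): Job 1 Job 5 Job 2 Job 3 Job 6 Job 4.
Job 1: 0→17, due 26, tardiness 0
Job 5: 17→25, due 27, tardiness 0
Job 2: 25→39, due 28, tardiness 11
Job 3: 39→42, due 29, tardiness 13
Job 6: 42→46, due 33, tardiness 13
Job 4: 46→58, due 56, tardiness 2
Sum = 0+0+11+13+13+2 = 39.

39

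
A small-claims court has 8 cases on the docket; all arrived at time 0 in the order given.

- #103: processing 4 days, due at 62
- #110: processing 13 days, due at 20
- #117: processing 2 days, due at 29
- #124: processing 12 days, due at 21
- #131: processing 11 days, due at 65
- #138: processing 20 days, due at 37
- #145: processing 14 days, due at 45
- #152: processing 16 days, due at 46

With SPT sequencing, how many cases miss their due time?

SPT (increasing processing time): #117 #103 #131 #124 #110 #145 #152 #138.
#117: 0→2, due 29, tardiness 0
#103: 2→6, due 62, tardiness 0
#131: 6→17, due 65, tardiness 0
#124: 17→29, due 21, tardiness 8
#110: 29→42, due 20, tardiness 22
#145: 42→56, due 45, tardiness 11
#152: 56→72, due 46, tardiness 26
#138: 72→92, due 37, tardiness 55
Late cases: 5.

5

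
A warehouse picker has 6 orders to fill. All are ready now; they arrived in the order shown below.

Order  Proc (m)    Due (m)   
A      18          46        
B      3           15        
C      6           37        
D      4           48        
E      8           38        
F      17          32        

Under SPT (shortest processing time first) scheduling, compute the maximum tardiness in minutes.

10

SPT (increasing processing time): B D C E F A.
B: 0→3, due 15, tardiness 0
D: 3→7, due 48, tardiness 0
C: 7→13, due 37, tardiness 0
E: 13→21, due 38, tardiness 0
F: 21→38, due 32, tardiness 6
A: 38→56, due 46, tardiness 10
Maximum = 10.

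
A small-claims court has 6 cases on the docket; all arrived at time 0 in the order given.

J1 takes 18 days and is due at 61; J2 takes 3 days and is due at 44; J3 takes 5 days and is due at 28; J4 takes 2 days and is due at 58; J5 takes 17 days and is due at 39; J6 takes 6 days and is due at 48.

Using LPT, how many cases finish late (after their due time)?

LPT (decreasing processing time): J1 J5 J6 J3 J2 J4.
J1: 0→18, due 61, tardiness 0
J5: 18→35, due 39, tardiness 0
J6: 35→41, due 48, tardiness 0
J3: 41→46, due 28, tardiness 18
J2: 46→49, due 44, tardiness 5
J4: 49→51, due 58, tardiness 0
Late cases: 2.

2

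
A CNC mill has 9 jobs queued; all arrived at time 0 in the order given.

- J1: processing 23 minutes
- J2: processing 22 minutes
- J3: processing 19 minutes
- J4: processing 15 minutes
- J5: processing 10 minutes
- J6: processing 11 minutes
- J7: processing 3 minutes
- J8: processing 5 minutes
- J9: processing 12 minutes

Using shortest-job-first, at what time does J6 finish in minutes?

SPT (increasing processing time): J7 J8 J5 J6 J9 J4 J3 J2 J1.
J7: 0→3
J8: 3→8
J5: 8→18
J6: 18→29

29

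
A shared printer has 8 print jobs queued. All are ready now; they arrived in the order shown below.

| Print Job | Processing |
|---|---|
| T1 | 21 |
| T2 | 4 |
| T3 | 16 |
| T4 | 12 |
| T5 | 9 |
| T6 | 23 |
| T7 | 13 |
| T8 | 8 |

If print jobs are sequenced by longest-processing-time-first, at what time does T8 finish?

LPT (decreasing processing time): T6 T1 T3 T7 T4 T5 T8 T2.
T6: 0→23
T1: 23→44
T3: 44→60
T7: 60→73
T4: 73→85
T5: 85→94
T8: 94→102

102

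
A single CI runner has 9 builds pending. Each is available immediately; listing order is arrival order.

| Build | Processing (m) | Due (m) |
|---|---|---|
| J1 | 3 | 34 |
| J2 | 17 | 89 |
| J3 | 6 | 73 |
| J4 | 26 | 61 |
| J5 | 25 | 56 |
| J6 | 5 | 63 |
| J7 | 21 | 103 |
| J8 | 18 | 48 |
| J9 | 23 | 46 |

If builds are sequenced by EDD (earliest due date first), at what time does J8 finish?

EDD (increasing due date): J1 J9 J8 J5 J4 J6 J3 J2 J7.
J1: 0→3
J9: 3→26
J8: 26→44

44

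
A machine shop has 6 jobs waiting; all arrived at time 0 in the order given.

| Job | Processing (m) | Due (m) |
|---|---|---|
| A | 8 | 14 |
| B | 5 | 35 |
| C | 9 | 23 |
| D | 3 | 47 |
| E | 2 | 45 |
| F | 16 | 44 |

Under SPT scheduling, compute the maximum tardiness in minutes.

SPT (increasing processing time): E D B A C F.
E: 0→2, due 45, tardiness 0
D: 2→5, due 47, tardiness 0
B: 5→10, due 35, tardiness 0
A: 10→18, due 14, tardiness 4
C: 18→27, due 23, tardiness 4
F: 27→43, due 44, tardiness 0
Maximum = 4.

4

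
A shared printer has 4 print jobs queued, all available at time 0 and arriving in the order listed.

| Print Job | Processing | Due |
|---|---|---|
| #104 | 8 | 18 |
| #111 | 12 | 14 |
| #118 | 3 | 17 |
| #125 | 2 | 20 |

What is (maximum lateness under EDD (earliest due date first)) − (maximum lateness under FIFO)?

-1

EDD (increasing due date): #111 #118 #104 #125.
#111: 0→12, due 14, lateness -2
#118: 12→15, due 17, lateness -2
#104: 15→23, due 18, lateness 5
#125: 23→25, due 20, lateness 5
Maximum = 5.
FIFO (arrival order): #104 #111 #118 #125.
#104: 0→8, due 18, lateness -10
#111: 8→20, due 14, lateness 6
#118: 20→23, due 17, lateness 6
#125: 23→25, due 20, lateness 5
Maximum = 6.
Difference = 5 − 6 = -1.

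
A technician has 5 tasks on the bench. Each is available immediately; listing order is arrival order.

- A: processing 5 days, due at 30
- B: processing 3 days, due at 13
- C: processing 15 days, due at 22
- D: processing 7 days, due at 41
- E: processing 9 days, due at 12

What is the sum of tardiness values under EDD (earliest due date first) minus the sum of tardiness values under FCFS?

-21

EDD (increasing due date): E B C A D.
E: 0→9, due 12, tardiness 0
B: 9→12, due 13, tardiness 0
C: 12→27, due 22, tardiness 5
A: 27→32, due 30, tardiness 2
D: 32→39, due 41, tardiness 0
Sum = 0+0+5+2+0 = 7.
FIFO (arrival order): A B C D E.
A: 0→5, due 30, tardiness 0
B: 5→8, due 13, tardiness 0
C: 8→23, due 22, tardiness 1
D: 23→30, due 41, tardiness 0
E: 30→39, due 12, tardiness 27
Sum = 0+0+1+0+27 = 28.
Difference = 7 − 28 = -21.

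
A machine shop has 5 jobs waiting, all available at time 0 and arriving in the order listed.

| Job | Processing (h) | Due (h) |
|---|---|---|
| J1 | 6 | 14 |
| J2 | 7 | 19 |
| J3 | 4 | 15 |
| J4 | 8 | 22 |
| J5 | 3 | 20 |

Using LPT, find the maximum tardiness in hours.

10

LPT (decreasing processing time): J4 J2 J1 J3 J5.
J4: 0→8, due 22, tardiness 0
J2: 8→15, due 19, tardiness 0
J1: 15→21, due 14, tardiness 7
J3: 21→25, due 15, tardiness 10
J5: 25→28, due 20, tardiness 8
Maximum = 10.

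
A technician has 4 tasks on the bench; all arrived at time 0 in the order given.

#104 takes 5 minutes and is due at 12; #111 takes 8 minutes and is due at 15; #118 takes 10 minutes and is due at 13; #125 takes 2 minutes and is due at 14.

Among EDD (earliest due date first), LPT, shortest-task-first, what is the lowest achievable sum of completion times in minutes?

49

EDD (increasing due date): #104 #118 #125 #111.
#104: 0→5
#118: 5→15
#125: 15→17
#111: 17→25
Sum = 5+15+17+25 = 62.
LPT (decreasing processing time): #118 #111 #104 #125.
#118: 0→10
#111: 10→18
#104: 18→23
#125: 23→25
Sum = 10+18+23+25 = 76.
SPT (increasing processing time): #125 #104 #111 #118.
#125: 0→2
#104: 2→7
#111: 7→15
#118: 15→25
Sum = 2+7+15+25 = 49.
EDD 62, LPT 76, SPT 49 → minimum 49.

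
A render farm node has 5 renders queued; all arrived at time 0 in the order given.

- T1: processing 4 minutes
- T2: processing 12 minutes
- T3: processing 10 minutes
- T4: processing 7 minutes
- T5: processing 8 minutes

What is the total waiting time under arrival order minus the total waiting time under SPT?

FIFO (arrival order): T1 T2 T3 T4 T5.
T1: waits 0, runs 0→4
T2: waits 4, runs 4→16
T3: waits 16, runs 16→26
T4: waits 26, runs 26→33
T5: waits 33, runs 33→41
Sum = 0+4+16+26+33 = 79.
SPT (increasing processing time): T1 T4 T5 T3 T2.
T1: waits 0, runs 0→4
T4: waits 4, runs 4→11
T5: waits 11, runs 11→19
T3: waits 19, runs 19→29
T2: waits 29, runs 29→41
Sum = 0+4+11+19+29 = 63.
Difference = 79 − 63 = 16.

16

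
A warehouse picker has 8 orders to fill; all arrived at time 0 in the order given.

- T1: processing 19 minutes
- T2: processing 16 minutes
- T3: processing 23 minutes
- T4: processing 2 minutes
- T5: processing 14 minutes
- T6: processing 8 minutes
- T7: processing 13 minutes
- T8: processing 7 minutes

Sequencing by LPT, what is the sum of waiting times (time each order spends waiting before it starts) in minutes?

473

LPT (decreasing processing time): T3 T1 T2 T5 T7 T6 T8 T4.
T3: waits 0, runs 0→23
T1: waits 23, runs 23→42
T2: waits 42, runs 42→58
T5: waits 58, runs 58→72
T7: waits 72, runs 72→85
T6: waits 85, runs 85→93
T8: waits 93, runs 93→100
T4: waits 100, runs 100→102
Sum = 0+23+42+58+72+85+93+100 = 473.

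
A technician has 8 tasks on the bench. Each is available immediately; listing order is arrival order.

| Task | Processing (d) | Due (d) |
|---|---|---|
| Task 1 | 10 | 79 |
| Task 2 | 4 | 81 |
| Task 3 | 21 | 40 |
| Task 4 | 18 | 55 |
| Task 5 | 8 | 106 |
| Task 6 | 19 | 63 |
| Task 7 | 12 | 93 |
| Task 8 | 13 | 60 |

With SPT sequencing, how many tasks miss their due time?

3

SPT (increasing processing time): Task 2 Task 5 Task 1 Task 7 Task 8 Task 4 Task 6 Task 3.
Task 2: 0→4, due 81, tardiness 0
Task 5: 4→12, due 106, tardiness 0
Task 1: 12→22, due 79, tardiness 0
Task 7: 22→34, due 93, tardiness 0
Task 8: 34→47, due 60, tardiness 0
Task 4: 47→65, due 55, tardiness 10
Task 6: 65→84, due 63, tardiness 21
Task 3: 84→105, due 40, tardiness 65
Late tasks: 3.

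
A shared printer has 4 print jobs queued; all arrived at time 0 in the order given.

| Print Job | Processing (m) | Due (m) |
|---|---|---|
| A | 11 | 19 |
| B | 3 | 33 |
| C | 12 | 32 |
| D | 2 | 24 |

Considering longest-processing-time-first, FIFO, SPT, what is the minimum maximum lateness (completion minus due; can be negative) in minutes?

-3

LPT (decreasing processing time): C A B D.
C: 0→12, due 32, lateness -20
A: 12→23, due 19, lateness 4
B: 23→26, due 33, lateness -7
D: 26→28, due 24, lateness 4
Maximum = 4.
FIFO (arrival order): A B C D.
A: 0→11, due 19, lateness -8
B: 11→14, due 33, lateness -19
C: 14→26, due 32, lateness -6
D: 26→28, due 24, lateness 4
Maximum = 4.
SPT (increasing processing time): D B A C.
D: 0→2, due 24, lateness -22
B: 2→5, due 33, lateness -28
A: 5→16, due 19, lateness -3
C: 16→28, due 32, lateness -4
Maximum = -3.
LPT 4, FIFO 4, SPT -3 → minimum -3.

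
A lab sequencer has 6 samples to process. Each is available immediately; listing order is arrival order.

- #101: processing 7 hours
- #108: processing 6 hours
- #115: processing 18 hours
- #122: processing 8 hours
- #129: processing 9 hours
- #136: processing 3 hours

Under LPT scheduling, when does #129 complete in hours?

LPT (decreasing processing time): #115 #129 #122 #101 #108 #136.
#115: 0→18
#129: 18→27

27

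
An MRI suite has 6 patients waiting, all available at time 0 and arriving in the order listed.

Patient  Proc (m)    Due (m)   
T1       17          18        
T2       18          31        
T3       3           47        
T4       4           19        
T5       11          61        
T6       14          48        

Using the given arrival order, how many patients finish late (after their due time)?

3

FIFO (arrival order): T1 T2 T3 T4 T5 T6.
T1: 0→17, due 18, tardiness 0
T2: 17→35, due 31, tardiness 4
T3: 35→38, due 47, tardiness 0
T4: 38→42, due 19, tardiness 23
T5: 42→53, due 61, tardiness 0
T6: 53→67, due 48, tardiness 19
Late patients: 3.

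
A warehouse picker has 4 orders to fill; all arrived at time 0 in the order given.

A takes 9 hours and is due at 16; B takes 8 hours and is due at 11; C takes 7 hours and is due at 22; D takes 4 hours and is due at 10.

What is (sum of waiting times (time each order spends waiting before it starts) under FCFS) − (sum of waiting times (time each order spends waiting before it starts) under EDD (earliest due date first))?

FIFO (arrival order): A B C D.
A: waits 0, runs 0→9
B: waits 9, runs 9→17
C: waits 17, runs 17→24
D: waits 24, runs 24→28
Sum = 0+9+17+24 = 50.
EDD (increasing due date): D B A C.
D: waits 0, runs 0→4
B: waits 4, runs 4→12
A: waits 12, runs 12→21
C: waits 21, runs 21→28
Sum = 0+4+12+21 = 37.
Difference = 50 − 37 = 13.

13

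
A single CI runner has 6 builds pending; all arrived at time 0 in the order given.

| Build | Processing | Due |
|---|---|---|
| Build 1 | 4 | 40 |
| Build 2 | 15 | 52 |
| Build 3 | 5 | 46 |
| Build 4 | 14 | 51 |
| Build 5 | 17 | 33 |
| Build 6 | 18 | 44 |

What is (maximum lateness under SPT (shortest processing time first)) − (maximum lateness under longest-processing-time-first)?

SPT (increasing processing time): Build 1 Build 3 Build 4 Build 2 Build 5 Build 6.
Build 1: 0→4, due 40, lateness -36
Build 3: 4→9, due 46, lateness -37
Build 4: 9→23, due 51, lateness -28
Build 2: 23→38, due 52, lateness -14
Build 5: 38→55, due 33, lateness 22
Build 6: 55→73, due 44, lateness 29
Maximum = 29.
LPT (decreasing processing time): Build 6 Build 5 Build 2 Build 4 Build 3 Build 1.
Build 6: 0→18, due 44, lateness -26
Build 5: 18→35, due 33, lateness 2
Build 2: 35→50, due 52, lateness -2
Build 4: 50→64, due 51, lateness 13
Build 3: 64→69, due 46, lateness 23
Build 1: 69→73, due 40, lateness 33
Maximum = 33.
Difference = 29 − 33 = -4.

-4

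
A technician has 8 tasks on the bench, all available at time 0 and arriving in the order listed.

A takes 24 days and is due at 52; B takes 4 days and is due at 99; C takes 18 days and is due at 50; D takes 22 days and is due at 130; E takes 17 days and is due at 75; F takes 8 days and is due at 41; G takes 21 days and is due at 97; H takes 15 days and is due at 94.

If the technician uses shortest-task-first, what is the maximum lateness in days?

SPT (increasing processing time): B F H E C G D A.
B: 0→4, due 99, lateness -95
F: 4→12, due 41, lateness -29
H: 12→27, due 94, lateness -67
E: 27→44, due 75, lateness -31
C: 44→62, due 50, lateness 12
G: 62→83, due 97, lateness -14
D: 83→105, due 130, lateness -25
A: 105→129, due 52, lateness 77
Maximum = 77.

77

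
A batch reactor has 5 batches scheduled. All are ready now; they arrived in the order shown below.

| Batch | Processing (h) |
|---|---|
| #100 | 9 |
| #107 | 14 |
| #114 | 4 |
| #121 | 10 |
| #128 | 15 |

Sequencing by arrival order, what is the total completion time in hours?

FIFO (arrival order): #100 #107 #114 #121 #128.
#100: 0→9
#107: 9→23
#114: 23→27
#121: 27→37
#128: 37→52
Sum = 9+23+27+37+52 = 148.

148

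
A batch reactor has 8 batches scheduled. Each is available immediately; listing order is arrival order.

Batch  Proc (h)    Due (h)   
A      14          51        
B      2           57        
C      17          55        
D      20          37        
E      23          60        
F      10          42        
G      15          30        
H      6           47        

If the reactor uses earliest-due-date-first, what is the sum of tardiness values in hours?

EDD (increasing due date): G D F H A C B E.
G: 0→15, due 30, tardiness 0
D: 15→35, due 37, tardiness 0
F: 35→45, due 42, tardiness 3
H: 45→51, due 47, tardiness 4
A: 51→65, due 51, tardiness 14
C: 65→82, due 55, tardiness 27
B: 82→84, due 57, tardiness 27
E: 84→107, due 60, tardiness 47
Sum = 0+0+3+4+14+27+27+47 = 122.

122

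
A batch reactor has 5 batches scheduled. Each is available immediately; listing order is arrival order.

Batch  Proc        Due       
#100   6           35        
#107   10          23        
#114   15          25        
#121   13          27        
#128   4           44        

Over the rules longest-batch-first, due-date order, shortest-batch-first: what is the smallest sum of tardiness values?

24

LPT (decreasing processing time): #114 #121 #107 #100 #128.
#114: 0→15, due 25, tardiness 0
#121: 15→28, due 27, tardiness 1
#107: 28→38, due 23, tardiness 15
#100: 38→44, due 35, tardiness 9
#128: 44→48, due 44, tardiness 4
Sum = 0+1+15+9+4 = 29.
EDD (increasing due date): #107 #114 #121 #100 #128.
#107: 0→10, due 23, tardiness 0
#114: 10→25, due 25, tardiness 0
#121: 25→38, due 27, tardiness 11
#100: 38→44, due 35, tardiness 9
#128: 44→48, due 44, tardiness 4
Sum = 0+0+11+9+4 = 24.
SPT (increasing processing time): #128 #100 #107 #121 #114.
#128: 0→4, due 44, tardiness 0
#100: 4→10, due 35, tardiness 0
#107: 10→20, due 23, tardiness 0
#121: 20→33, due 27, tardiness 6
#114: 33→48, due 25, tardiness 23
Sum = 0+0+0+6+23 = 29.
LPT 29, EDD 24, SPT 29 → minimum 24.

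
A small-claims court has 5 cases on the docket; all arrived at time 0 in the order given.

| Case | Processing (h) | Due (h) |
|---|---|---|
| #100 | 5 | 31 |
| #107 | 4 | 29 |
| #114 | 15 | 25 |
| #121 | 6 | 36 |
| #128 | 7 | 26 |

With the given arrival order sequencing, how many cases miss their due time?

1

FIFO (arrival order): #100 #107 #114 #121 #128.
#100: 0→5, due 31, tardiness 0
#107: 5→9, due 29, tardiness 0
#114: 9→24, due 25, tardiness 0
#121: 24→30, due 36, tardiness 0
#128: 30→37, due 26, tardiness 11
Late cases: 1.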